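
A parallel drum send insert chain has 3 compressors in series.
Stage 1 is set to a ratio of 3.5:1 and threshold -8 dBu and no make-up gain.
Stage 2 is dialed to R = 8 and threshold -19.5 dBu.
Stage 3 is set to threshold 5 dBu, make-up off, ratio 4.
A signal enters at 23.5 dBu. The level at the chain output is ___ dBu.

Stage 1: overshoot 31.5 dB → 31.5/3.5 = 9 dB → 1 dBu.
Stage 2: 1 dBu is 20.5 dB over -19.5 dBu; at 8:1 that becomes 2.5625 dB over, giving -16.9375 dBu.
Stage 3: -16.9375 dBu is at or below the 5 dBu threshold — no compression; output -16.9375 dBu.

-16.9375 dBu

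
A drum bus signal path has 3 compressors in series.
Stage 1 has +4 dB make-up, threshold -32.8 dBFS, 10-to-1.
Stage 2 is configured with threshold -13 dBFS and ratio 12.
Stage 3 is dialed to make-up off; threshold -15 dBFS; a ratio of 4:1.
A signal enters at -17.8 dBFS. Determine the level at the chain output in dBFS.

Stage 1: overshoot 15 dB → 15/10 = 1.5 dB → -31.3 dBFS; +4 dB make-up → -27.3 dBFS.
Stage 2: -27.3 dBFS ≤ -13 dBFS, so stage 2 doesn't engage; output -27.3 dBFS.
Stage 3: -27.3 dBFS is at or below the -15 dBFS threshold — no compression; output -27.3 dBFS.

-27.3 dBFS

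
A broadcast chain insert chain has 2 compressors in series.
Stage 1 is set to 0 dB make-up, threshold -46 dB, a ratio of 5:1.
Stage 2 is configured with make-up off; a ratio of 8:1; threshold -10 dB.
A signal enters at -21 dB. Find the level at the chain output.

Stage 1: -21 dB is 25 dB over -46 dB; at 5:1 that becomes 5 dB over, giving -41 dB.
Stage 2: -41 dB is at or below the -10 dB threshold — no compression; output -41 dB.

-41 dB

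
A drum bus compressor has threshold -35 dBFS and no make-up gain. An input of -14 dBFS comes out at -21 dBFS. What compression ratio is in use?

Input overshoot = -14 − (-35) = 21 dB; output overshoot = -21 − (-35) = 14 dB.
Ratio = 21 / 14 = 1.5.

1.5:1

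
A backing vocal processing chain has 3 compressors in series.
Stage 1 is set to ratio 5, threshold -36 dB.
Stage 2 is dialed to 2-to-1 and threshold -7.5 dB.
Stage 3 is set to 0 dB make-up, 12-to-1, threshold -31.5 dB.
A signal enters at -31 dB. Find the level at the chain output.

Stage 1: -31 dB is 5 dB over -36 dB; at 5:1 that becomes 1 dB over, giving -35 dB.
Stage 2: -35 dB is at or below the -7.5 dB threshold — no compression; output -35 dB.
Stage 3: -35 dB ≤ -31.5 dB, so stage 3 doesn't engage; output -35 dB.

-35 dB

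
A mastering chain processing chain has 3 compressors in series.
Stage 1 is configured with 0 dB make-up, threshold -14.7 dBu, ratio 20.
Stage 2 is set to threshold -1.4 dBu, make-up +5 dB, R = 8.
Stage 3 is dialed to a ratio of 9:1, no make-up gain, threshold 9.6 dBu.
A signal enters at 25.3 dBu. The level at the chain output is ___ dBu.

Stage 1: 25.3 dBu is 40 dB over -14.7 dBu; at 20:1 that becomes 2 dB over, giving -12.7 dBu.
Stage 2: below threshold (-12.7 ≤ -1.4); passes unchanged; make-up brings it to -7.7 dBu.
Stage 3: -7.7 dBu is at or below the 9.6 dBu threshold — no compression; output -7.7 dBu.

-7.7 dBu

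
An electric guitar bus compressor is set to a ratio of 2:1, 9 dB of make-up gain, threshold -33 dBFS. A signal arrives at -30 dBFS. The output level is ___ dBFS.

Overshoot: -30 − (-33) = 3 dB.
The 3 dB excess becomes 1.5 dB after 2:1 reduction.
Output = -33 + 1.5 = -31.5 dBFS; make-up adds 9 dB, giving -22.5 dBFS.

-22.5 dBFS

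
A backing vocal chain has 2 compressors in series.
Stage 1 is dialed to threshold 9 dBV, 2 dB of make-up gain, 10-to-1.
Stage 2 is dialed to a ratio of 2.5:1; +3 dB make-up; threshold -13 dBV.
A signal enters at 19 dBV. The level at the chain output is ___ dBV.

0 dBV

Stage 1: 10 dB above 9 dBV, reduced 10:1 to 1 dB above → 10 dBV; +2 dB make-up → 12 dBV.
Stage 2: 25 dB above -13 dBV, reduced 2.5:1 to 10 dB above → -3 dBV; +3 dB make-up → 0 dBV.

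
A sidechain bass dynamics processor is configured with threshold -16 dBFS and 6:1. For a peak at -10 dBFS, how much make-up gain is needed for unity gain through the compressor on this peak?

5 dB

Without make-up, output = threshold + overshoot/6 = -16 + 1 = -15 dBFS.
Gap to target: 5 dB.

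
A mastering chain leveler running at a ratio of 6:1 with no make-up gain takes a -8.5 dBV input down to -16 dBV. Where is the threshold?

Let T be the threshold. Output overshoot = (input overshoot)/R, so -16 − T = (-8.5 − T)/6.
6·(-16 − T) = -8.5 − T → 5·T = -96 − (-8.5) = -87.5.
T = -87.5/5 = -17.5 dBV.

-17.5 dBV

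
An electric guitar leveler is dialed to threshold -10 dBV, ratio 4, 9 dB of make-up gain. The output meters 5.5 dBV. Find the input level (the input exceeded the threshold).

16 dBV

Before make-up, the level was 5.5 − 9 = -3.5 dBV.
Post-compression overshoot = -3.5 − (-10) = 6.5 dB.
Before 4:1 compression the overshoot was 6.5 × 4 = 26 dB, so input = -10 + 26 = 16 dBV.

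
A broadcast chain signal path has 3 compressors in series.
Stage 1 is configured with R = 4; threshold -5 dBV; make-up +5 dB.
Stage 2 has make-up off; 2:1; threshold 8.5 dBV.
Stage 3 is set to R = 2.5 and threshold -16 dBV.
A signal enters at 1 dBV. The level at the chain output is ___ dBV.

-9 dBV

Stage 1: 1 dBV is 6 dB over -5 dBV; at 4:1 that becomes 1.5 dB over, giving -3.5 dBV; +5 dB make-up → 1.5 dBV.
Stage 2: 1.5 dBV ≤ 8.5 dBV, so stage 2 doesn't engage; output 1.5 dBV.
Stage 3: 1.5 dBV is 17.5 dB over -16 dBV; at 2.5:1 that becomes 7 dB over, giving -9 dBV.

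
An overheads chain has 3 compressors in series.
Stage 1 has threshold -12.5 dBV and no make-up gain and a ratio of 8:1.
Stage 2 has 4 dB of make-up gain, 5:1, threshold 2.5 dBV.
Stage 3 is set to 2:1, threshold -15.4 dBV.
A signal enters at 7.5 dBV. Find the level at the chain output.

Stage 1: 20 dB above -12.5 dBV, reduced 8:1 to 2.5 dB above → -10 dBV.
Stage 2: -10 dBV ≤ 2.5 dBV, so stage 2 doesn't engage; make-up brings it to -6 dBV.
Stage 3: overshoot 9.4 dB → 9.4/2 = 4.7 dB → -10.7 dBV.

-10.7 dBV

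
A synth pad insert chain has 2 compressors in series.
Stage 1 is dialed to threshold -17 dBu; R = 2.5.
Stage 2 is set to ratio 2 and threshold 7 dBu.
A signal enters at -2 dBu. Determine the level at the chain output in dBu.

-11 dBu

Stage 1: -2 dBu is 15 dB over -17 dBu; at 2.5:1 that becomes 6 dB over, giving -11 dBu.
Stage 2: below threshold (-11 ≤ 7); passes unchanged; output -11 dBu.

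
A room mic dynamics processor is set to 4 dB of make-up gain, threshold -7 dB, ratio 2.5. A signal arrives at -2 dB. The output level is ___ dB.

-2 dB sits 5 dB over threshold.
2.5:1 compression reduces that to 5/2.5 = 2 dB over.
That puts the output at -5 dB; make-up adds 4 dB, giving -1 dB.

-1 dB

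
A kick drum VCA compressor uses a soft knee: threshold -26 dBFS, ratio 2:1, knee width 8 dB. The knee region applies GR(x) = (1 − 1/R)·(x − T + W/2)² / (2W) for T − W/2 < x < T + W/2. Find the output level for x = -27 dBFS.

x − T + W/2 = -27 − (-26) + 4 = 3.
GR = (1 − 1/2) × 3² / 16 = 0.5 × 9 / 16 = 0.28125 dB.
Output = -27 − 0.28125 = -27.28125 dBFS.

-27.28125 dBFS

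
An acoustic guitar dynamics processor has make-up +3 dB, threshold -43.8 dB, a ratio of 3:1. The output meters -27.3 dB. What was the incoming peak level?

-3.3 dB

Before make-up, the level was -27.3 − 3 = -30.3 dB.
That's 13.5 dB above the -43.8 dB threshold.
Undo the ratio: input overshoot = 13.5 × 3 = 40.5 dB, giving input = -3.3 dB.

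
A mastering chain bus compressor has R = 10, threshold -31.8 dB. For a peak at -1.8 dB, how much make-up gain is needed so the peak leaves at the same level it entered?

The peak compresses to -31.8 + 30/10 = -28.8 dB.
To reach -1.8 dB requires -1.8 − (-28.8) = 27 dB of make-up.

27 dB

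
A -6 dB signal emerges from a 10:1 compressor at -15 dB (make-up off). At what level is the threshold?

-16 dB

Let T be the threshold. Output overshoot = (input overshoot)/R, so -15 − T = (-6 − T)/10.
10·(-15 − T) = -6 − T → 9·T = -150 − (-6) = -144.
T = -144/9 = -16 dB.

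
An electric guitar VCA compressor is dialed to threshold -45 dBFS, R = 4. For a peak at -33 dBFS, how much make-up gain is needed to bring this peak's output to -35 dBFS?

Overshoot 12 dB → 12/4 = 3 dB after compression, so the compressed level is -45 + 3 = -42 dBFS.
Make-up = target − compressed = -35 − (-42) = 7 dB.

7 dB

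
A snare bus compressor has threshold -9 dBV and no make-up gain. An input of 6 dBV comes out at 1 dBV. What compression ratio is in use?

1.5:1

Input overshoot = 6 − (-9) = 15 dB; output overshoot = 1 − (-9) = 10 dB.
Ratio = 15 / 10 = 1.5.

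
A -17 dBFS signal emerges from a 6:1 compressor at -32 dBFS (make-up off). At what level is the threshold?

-35 dBFS

Gain reduction = -17 − (-32) = 15 dB; output overshoot = GR / (R − 1) = 15 / 5 = 3 dB.
Threshold = output − output overshoot = -32 − 3 = -35 dBFS.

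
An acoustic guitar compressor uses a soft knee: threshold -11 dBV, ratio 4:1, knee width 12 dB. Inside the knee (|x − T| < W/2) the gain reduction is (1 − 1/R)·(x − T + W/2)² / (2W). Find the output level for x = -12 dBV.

-12.78125 dBV

x − T + W/2 = -12 − (-11) + 6 = 5.
GR = (1 − 1/4) × 5² / 24 = 0.75 × 25 / 24 = 0.78125 dB.
Output = -12 − 0.78125 = -12.78125 dBV.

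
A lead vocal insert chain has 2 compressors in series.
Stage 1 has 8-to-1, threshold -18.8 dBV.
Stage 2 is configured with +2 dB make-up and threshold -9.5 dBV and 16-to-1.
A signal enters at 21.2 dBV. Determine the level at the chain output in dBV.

Stage 1: 40 dB above -18.8 dBV, reduced 8:1 to 5 dB above → -13.8 dBV.
Stage 2: -13.8 dBV ≤ -9.5 dBV, so stage 2 doesn't engage; make-up brings it to -11.8 dBV.

-11.8 dBV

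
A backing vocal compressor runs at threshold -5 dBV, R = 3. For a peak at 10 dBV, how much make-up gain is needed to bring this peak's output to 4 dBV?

The peak compresses to -5 + 15/3 = 0 dBV.
To reach 4 dBV requires 4 − 0 = 4 dB of make-up.

4 dB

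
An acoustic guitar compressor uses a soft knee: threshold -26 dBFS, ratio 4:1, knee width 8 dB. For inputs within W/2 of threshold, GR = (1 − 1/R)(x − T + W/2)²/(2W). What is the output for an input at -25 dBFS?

x − T + W/2 = -25 − (-26) + 4 = 5.
GR = (1 − 1/4) × 5² / 16 = 0.75 × 25 / 16 = 1.171875 dB.
Output = -25 − 1.171875 = -26.171875 dBFS.

-26.171875 dBFS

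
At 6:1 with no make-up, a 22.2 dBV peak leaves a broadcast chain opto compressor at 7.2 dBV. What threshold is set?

4.2 dBV

Gain reduction = 22.2 − 7.2 = 15 dB; output overshoot = GR / (R − 1) = 15 / 5 = 3 dB.
Threshold = output − output overshoot = 7.2 − 3 = 4.2 dBV.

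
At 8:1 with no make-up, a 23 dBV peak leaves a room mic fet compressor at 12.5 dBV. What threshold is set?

Let T be the threshold. Output overshoot = (input overshoot)/R, so 12.5 − T = (23 − T)/8.
8·(12.5 − T) = 23 − T → 7·T = 100 − 23 = 77.
T = 77/7 = 11 dBV.

11 dBV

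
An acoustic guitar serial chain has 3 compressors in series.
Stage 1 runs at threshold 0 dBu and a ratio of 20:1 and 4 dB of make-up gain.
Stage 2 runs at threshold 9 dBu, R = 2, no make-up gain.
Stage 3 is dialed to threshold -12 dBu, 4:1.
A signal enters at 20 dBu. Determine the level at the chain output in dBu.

-7.75 dBu

Stage 1: 20 dBu is 20 dB over 0 dBu; at 20:1 that becomes 1 dB over, giving 1 dBu; +4 dB make-up → 5 dBu.
Stage 2: 5 dBu is at or below the 9 dBu threshold — no compression; output 5 dBu.
Stage 3: 17 dB above -12 dBu, reduced 4:1 to 4.25 dB above → -7.75 dBu.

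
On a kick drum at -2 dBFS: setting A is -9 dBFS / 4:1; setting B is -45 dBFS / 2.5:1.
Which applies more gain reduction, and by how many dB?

A: overshoot 7 dB → output overshoot 1.75 dB → GR 5.25 dB.
B: overshoot 43 dB → output overshoot 17.2 dB → GR 25.8 dB.
B reduces 20.55 dB more.

B, by 20.55 dB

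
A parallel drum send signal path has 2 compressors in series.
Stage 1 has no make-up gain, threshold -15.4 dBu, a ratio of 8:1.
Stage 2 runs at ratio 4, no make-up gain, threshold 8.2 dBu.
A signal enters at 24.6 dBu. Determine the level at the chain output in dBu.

Stage 1: 40 dB above -15.4 dBu, reduced 8:1 to 5 dB above → -10.4 dBu.
Stage 2: below threshold (-10.4 ≤ 8.2); passes unchanged; output -10.4 dBu.

-10.4 dBu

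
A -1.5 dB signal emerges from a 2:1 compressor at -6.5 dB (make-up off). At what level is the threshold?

Let T be the threshold. Output overshoot = (input overshoot)/R, so -6.5 − T = (-1.5 − T)/2.
2·(-6.5 − T) = -1.5 − T → 1·T = -13 − (-1.5) = -11.5.
T = -11.5/1 = -11.5 dB.

-11.5 dB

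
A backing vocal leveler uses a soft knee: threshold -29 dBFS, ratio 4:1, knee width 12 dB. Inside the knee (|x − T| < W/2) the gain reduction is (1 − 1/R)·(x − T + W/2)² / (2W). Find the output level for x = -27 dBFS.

x − T + W/2 = -27 − (-29) + 6 = 8.
GR = (1 − 1/4) × 8² / 24 = 0.75 × 64 / 24 = 2 dB.
Output = -27 − 2 = -29 dBFS.

-29 dBFS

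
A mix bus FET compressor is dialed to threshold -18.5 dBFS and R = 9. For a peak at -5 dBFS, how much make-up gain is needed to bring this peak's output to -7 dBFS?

Without make-up, output = threshold + overshoot/9 = -18.5 + 1.5 = -17 dBFS.
Gap to target: 10 dB.

10 dB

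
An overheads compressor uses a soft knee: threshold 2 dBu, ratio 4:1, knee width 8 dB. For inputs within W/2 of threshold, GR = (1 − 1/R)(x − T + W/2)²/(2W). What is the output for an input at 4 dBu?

x − T + W/2 = 4 − 2 + 4 = 6.
GR = (1 − 1/4) × 6² / 16 = 0.75 × 36 / 16 = 1.6875 dB.
Output = 4 − 1.6875 = 2.3125 dBu.

2.3125 dBu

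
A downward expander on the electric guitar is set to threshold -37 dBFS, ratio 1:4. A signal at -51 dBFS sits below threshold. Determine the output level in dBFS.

The input is 14 dB below the -37 dBFS threshold.
A 1:4 expander multiplies undershoot by 4: 14 × 4 = 56 dB below threshold.
Output = -37 − 56 = -93 dBFS.

-93 dBFS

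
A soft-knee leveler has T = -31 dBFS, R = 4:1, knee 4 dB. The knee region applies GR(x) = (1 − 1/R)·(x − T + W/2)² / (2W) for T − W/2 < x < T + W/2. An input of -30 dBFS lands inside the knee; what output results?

-30.84375 dBFS

x − T + W/2 = -30 − (-31) + 2 = 3.
GR = (1 − 1/4) × 3² / 8 = 0.75 × 9 / 8 = 0.84375 dB.
Output = -30 − 0.84375 = -30.84375 dBFS.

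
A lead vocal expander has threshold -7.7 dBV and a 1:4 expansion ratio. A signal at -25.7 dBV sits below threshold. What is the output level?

-79.7 dBV

The input is 18 dB below the -7.7 dBV threshold.
A 1:4 expander multiplies undershoot by 4: 18 × 4 = 72 dB below threshold.
Output = -7.7 − 72 = -79.7 dBV.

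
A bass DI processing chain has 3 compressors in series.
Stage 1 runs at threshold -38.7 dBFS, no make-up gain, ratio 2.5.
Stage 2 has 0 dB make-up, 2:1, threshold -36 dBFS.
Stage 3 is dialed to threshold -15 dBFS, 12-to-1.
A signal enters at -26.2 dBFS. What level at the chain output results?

-34.85 dBFS

Stage 1: 12.5 dB above -38.7 dBFS, reduced 2.5:1 to 5 dB above → -33.7 dBFS.
Stage 2: -33.7 dBFS is 2.3 dB over -36 dBFS; at 2:1 that becomes 1.15 dB over, giving -34.85 dBFS.
Stage 3: -34.85 dBFS is at or below the -15 dBFS threshold — no compression; output -34.85 dBFS.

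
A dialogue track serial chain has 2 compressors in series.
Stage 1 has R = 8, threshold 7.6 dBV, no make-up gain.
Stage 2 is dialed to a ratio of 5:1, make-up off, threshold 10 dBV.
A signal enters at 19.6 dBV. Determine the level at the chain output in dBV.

Stage 1: 19.6 dBV is 12 dB over 7.6 dBV; at 8:1 that becomes 1.5 dB over, giving 9.1 dBV.
Stage 2: 9.1 dBV is at or below the 10 dBV threshold — no compression; output 9.1 dBV.

9.1 dBV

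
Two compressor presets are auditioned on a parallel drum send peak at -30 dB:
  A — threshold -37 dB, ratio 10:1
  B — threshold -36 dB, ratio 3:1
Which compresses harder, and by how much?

A, by 2.3 dB

A: 7 dB over, compressed to 0.7 dB over, so 6.3 dB of GR.
B: 6 dB over, compressed to 2 dB over, so 4 dB of GR.
A reduces 2.3 dB more.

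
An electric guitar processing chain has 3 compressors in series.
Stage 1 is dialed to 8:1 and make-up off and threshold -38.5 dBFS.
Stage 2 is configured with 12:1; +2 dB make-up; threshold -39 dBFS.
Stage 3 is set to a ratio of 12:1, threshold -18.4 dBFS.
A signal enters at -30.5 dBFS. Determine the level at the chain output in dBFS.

-36.875 dBFS

Stage 1: -30.5 dBFS is 8 dB over -38.5 dBFS; at 8:1 that becomes 1 dB over, giving -37.5 dBFS.
Stage 2: overshoot 1.5 dB → 1.5/12 = 0.125 dB → -38.875 dBFS; +2 dB make-up → -36.875 dBFS.
Stage 3: below threshold (-36.875 ≤ -18.4); passes unchanged; output -36.875 dBFS.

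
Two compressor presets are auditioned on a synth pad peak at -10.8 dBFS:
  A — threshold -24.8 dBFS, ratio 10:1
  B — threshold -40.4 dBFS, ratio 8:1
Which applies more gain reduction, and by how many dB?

B, by 13.3 dB

A: 14 dB over, compressed to 1.4 dB over, so 12.6 dB of GR.
B: 29.6 dB over, compressed to 3.7 dB over, so 25.9 dB of GR.
B reduces 13.3 dB more.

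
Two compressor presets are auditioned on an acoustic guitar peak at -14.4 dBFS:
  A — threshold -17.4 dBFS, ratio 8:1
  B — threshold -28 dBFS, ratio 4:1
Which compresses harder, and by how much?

B, by 7.575 dB

A: overshoot 3 dB → output overshoot 0.375 dB → GR 2.625 dB.
B: overshoot 13.6 dB → output overshoot 3.4 dB → GR 10.2 dB.
B reduces 7.575 dB more.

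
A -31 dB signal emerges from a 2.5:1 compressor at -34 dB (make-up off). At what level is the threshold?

Input is 5 dB above T (since output overshoot × R = input overshoot: (-34 − T)·2.5 = -31 − T gives T = -36 dB).
Check: -36 + (-31 − (-36))/2.5 = -36 + 2 = -34 dB. ✓

-36 dB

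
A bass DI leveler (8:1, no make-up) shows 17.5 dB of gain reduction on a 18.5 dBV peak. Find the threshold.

Let T be the threshold. Output overshoot = (input overshoot)/R, so 1 − T = (18.5 − T)/8.
8·(1 − T) = 18.5 − T → 7·T = 8 − 18.5 = -10.5.
T = -10.5/7 = -1.5 dBV.

-1.5 dBV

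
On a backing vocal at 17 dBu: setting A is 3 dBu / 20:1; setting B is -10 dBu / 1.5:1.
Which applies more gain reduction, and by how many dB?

A: overshoot 14 dB → output overshoot 0.7 dB → GR 13.3 dB.
B: overshoot 27 dB → output overshoot 18 dB → GR 9 dB.
A reduces 4.3 dB more.

A, by 4.3 dB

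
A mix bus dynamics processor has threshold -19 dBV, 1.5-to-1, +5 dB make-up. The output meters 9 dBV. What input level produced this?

15.5 dBV

Stripping the +5 dB make-up gives 4 dBV at the gain stage.
That's 23 dB above the -19 dBV threshold.
Before 1.5:1 compression the overshoot was 23 × 1.5 = 34.5 dB, so input = -19 + 34.5 = 15.5 dBV.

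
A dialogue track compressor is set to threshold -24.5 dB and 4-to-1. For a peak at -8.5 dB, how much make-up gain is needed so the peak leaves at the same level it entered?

12 dB

Without make-up, output = threshold + overshoot/4 = -24.5 + 4 = -20.5 dB.
Gap to target: 12 dB.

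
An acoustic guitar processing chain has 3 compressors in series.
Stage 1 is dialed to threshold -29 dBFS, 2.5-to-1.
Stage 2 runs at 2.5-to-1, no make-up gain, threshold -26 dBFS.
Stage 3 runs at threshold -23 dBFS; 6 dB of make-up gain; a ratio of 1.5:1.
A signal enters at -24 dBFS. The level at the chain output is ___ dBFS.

Stage 1: -24 dBFS is 5 dB over -29 dBFS; at 2.5:1 that becomes 2 dB over, giving -27 dBFS.
Stage 2: -27 dBFS ≤ -26 dBFS, so stage 2 doesn't engage; output -27 dBFS.
Stage 3: -27 dBFS ≤ -23 dBFS, so stage 3 doesn't engage; make-up brings it to -21 dBFS.

-21 dBFS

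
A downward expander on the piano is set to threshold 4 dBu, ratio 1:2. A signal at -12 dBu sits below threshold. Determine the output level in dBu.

-28 dBu

Below threshold, a 1:2 expander applies gain = (2−1)×(T − x) of attenuation.
(2−1) × 16 = 16 dB, so output = -12 − 16 = -28 dBu.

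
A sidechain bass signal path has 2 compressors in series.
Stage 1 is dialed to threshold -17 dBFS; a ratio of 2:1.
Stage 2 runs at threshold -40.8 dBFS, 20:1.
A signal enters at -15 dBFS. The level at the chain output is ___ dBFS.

Stage 1: 2 dB above -17 dBFS, reduced 2:1 to 1 dB above → -16 dBFS.
Stage 2: 24.8 dB above -40.8 dBFS, reduced 20:1 to 1.24 dB above → -39.56 dBFS.

-39.56 dBFS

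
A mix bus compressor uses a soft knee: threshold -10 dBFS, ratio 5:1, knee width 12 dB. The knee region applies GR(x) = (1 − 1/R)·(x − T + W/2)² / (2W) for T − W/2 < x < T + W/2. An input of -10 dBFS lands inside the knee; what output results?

x − T + W/2 = -10 − (-10) + 6 = 6.
GR = (1 − 1/5) × 6² / 24 = 0.8 × 36 / 24 = 1.2 dB.
Output = -10 − 1.2 = -11.2 dBFS.

-11.2 dBFS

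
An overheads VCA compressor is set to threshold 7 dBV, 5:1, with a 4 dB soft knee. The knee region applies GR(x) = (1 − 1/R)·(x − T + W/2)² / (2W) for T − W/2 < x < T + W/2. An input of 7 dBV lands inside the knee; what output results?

6.6 dBV

x − T + W/2 = 7 − 7 + 2 = 2.
GR = (1 − 1/5) × 2² / 8 = 0.8 × 4 / 8 = 0.4 dB.
Output = 7 − 0.4 = 6.6 dBV.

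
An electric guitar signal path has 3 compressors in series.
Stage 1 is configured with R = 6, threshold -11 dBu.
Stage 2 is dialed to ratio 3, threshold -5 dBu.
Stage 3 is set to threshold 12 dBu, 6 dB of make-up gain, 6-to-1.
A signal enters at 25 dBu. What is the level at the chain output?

Stage 1: 25 dBu is 36 dB over -11 dBu; at 6:1 that becomes 6 dB over, giving -5 dBu.
Stage 2: below threshold (-5 ≤ -5); passes unchanged; output -5 dBu.
Stage 3: -5 dBu is at or below the 12 dBu threshold — no compression; make-up brings it to 1 dBu.

1 dBu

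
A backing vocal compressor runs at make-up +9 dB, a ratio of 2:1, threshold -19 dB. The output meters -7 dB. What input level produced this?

Before make-up, the level was -7 − 9 = -16 dB.
Post-compression overshoot = -16 − (-19) = 3 dB.
Undo the ratio: input overshoot = 3 × 2 = 6 dB, giving input = -13 dB.

-13 dB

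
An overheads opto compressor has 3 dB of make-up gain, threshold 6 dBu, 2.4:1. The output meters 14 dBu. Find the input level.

18 dBu

Stripping the +3 dB make-up gives 11 dBu at the gain stage.
The compressed level sits 11 − 6 = 5 dB over threshold.
Undo the ratio: input overshoot = 5 × 2.4 = 12 dB, giving input = 18 dBu.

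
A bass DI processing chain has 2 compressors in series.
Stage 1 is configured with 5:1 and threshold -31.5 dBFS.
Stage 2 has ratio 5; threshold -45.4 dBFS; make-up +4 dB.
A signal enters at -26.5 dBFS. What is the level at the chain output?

Stage 1: 5 dB above -31.5 dBFS, reduced 5:1 to 1 dB above → -30.5 dBFS.
Stage 2: overshoot 14.9 dB → 14.9/5 = 2.98 dB → -42.42 dBFS; +4 dB make-up → -38.42 dBFS.

-38.42 dBFS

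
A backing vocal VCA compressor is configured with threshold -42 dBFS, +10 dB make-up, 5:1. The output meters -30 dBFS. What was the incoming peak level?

Before make-up, the level was -30 − 10 = -40 dBFS.
Post-compression overshoot = -40 − (-42) = 2 dB.
Before 5:1 compression the overshoot was 2 × 5 = 10 dB, so input = -42 + 10 = -32 dBFS.

-32 dBFS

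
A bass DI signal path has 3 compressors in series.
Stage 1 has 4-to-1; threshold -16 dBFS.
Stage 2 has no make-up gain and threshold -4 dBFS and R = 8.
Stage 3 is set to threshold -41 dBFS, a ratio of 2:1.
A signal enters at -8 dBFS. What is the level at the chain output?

-27.5 dBFS

Stage 1: overshoot 8 dB → 8/4 = 2 dB → -14 dBFS.
Stage 2: -14 dBFS ≤ -4 dBFS, so stage 2 doesn't engage; output -14 dBFS.
Stage 3: overshoot 27 dB → 27/2 = 13.5 dB → -27.5 dBFS.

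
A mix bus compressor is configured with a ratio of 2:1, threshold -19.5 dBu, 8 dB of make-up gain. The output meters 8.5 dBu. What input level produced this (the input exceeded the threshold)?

Before make-up, the level was 8.5 − 8 = 0.5 dBu.
Post-compression overshoot = 0.5 − (-19.5) = 20 dB.
Input overshoot = R × output overshoot = 40 dB → input = -19.5 + 40 = 20.5 dBu.

20.5 dBu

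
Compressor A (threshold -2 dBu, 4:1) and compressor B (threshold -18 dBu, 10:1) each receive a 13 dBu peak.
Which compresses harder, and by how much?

A: GR = 15 − 15/4 = 11.25 dB.
B: GR = 31 − 31/10 = 27.9 dB.
B reduces 16.65 dB more.

B, by 16.65 dB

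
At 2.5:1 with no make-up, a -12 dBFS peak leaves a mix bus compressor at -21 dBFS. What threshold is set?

Gain reduction = -12 − (-21) = 9 dB; output overshoot = GR / (R − 1) = 9 / 1.5 = 6 dB.
Threshold = output − output overshoot = -21 − 6 = -27 dBFS.

-27 dBFS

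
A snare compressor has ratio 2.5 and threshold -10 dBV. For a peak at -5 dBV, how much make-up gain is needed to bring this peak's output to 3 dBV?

11 dB

Without make-up, output = threshold + overshoot/2.5 = -10 + 2 = -8 dBV.
Gap to target: 11 dB.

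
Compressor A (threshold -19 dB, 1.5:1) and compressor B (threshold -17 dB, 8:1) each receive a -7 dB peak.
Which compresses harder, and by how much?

B, by 4.75 dB

A: 12 dB over, compressed to 8 dB over, so 4 dB of GR.
B: 10 dB over, compressed to 1.25 dB over, so 8.75 dB of GR.
B applies 4.75 dB more gain reduction.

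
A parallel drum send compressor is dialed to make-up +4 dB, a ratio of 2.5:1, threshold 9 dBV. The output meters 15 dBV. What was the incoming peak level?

14 dBV

Before make-up, the level was 15 − 4 = 11 dBV.
The compressed level sits 11 − 9 = 2 dB over threshold.
Input overshoot = R × output overshoot = 5 dB → input = 9 + 5 = 14 dBV.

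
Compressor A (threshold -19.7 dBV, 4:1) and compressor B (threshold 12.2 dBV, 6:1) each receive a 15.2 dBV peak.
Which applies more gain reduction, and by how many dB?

A: GR = 34.9 − 34.9/4 = 26.175 dB.
B: GR = 3 − 3/6 = 2.5 dB.
A reduces 23.675 dB more.

A, by 23.675 dB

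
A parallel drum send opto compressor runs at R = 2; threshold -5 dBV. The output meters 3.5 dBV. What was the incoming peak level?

That's 8.5 dB above the -5 dBV threshold.
Before 2:1 compression the overshoot was 8.5 × 2 = 17 dB, so input = -5 + 17 = 12 dBV.

12 dBV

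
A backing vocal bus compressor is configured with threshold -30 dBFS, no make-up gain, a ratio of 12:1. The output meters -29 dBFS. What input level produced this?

-18 dBFS

Post-compression overshoot = -29 − (-30) = 1 dB.
Undo the ratio: input overshoot = 1 × 12 = 12 dB, giving input = -18 dBFS.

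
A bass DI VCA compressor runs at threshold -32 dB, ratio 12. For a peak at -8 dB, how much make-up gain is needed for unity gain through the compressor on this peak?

22 dB

Without make-up, output = threshold + overshoot/12 = -32 + 2 = -30 dB.
Gap to target: 22 dB.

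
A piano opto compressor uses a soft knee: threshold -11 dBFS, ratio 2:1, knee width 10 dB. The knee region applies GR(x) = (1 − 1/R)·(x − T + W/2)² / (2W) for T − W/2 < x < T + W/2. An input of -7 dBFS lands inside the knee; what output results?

-9.025 dBFS

x − T + W/2 = -7 − (-11) + 5 = 9.
GR = (1 − 1/2) × 9² / 20 = 0.5 × 81 / 20 = 2.025 dB.
Output = -7 − 2.025 = -9.025 dBFS.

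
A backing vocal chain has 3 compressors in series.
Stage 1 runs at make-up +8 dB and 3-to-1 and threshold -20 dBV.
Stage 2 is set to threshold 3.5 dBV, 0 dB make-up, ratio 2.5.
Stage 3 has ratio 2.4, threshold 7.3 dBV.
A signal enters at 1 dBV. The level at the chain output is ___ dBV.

Stage 1: overshoot 21 dB → 21/3 = 7 dB → -13 dBV; +8 dB make-up → -5 dBV.
Stage 2: -5 dBV is at or below the 3.5 dBV threshold — no compression; output -5 dBV.
Stage 3: -5 dBV is at or below the 7.3 dBV threshold — no compression; output -5 dBV.

-5 dBV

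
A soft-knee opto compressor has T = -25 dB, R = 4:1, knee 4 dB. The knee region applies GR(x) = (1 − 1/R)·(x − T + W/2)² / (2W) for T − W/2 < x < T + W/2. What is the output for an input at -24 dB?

-24.84375 dB

x − T + W/2 = -24 − (-25) + 2 = 3.
GR = (1 − 1/4) × 3² / 8 = 0.75 × 9 / 8 = 0.84375 dB.
Output = -24 − 0.84375 = -24.84375 dB.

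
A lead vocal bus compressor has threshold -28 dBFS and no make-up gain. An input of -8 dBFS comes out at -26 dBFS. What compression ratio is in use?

Input overshoot = -8 − (-28) = 20 dB; output overshoot = -26 − (-28) = 2 dB.
Ratio = 20 / 2 = 10.

10:1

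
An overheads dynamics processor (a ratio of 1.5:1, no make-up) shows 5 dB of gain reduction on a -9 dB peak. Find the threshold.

Let T be the threshold. Output overshoot = (input overshoot)/R, so -14 − T = (-9 − T)/1.5.
1.5·(-14 − T) = -9 − T → 0.5·T = -21 − (-9) = -12.
T = -12/0.5 = -24 dB.

-24 dB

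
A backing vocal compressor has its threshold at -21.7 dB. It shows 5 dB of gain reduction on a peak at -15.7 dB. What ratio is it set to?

Input overshoot = -15.7 − (-21.7) = 6 dB.
Output overshoot = 6 − 5 = 1 dB.
Ratio = input overshoot / output overshoot = 6 / 1 = 6.

6:1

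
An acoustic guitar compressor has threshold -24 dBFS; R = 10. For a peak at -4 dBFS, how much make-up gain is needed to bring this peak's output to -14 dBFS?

8 dB

Overshoot 20 dB → 20/10 = 2 dB after compression, so the compressed level is -24 + 2 = -22 dBFS.
Make-up = target − compressed = -14 − (-22) = 8 dB.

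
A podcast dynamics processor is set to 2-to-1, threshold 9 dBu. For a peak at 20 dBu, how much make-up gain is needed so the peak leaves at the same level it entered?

Overshoot 11 dB → 11/2 = 5.5 dB after compression, so the compressed level is 9 + 5.5 = 14.5 dBu.
Make-up = target − compressed = 20 − 14.5 = 5.5 dB.

5.5 dB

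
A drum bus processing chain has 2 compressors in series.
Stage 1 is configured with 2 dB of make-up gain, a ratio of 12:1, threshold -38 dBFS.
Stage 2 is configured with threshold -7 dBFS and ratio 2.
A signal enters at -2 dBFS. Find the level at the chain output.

-33 dBFS

Stage 1: -2 dBFS is 36 dB over -38 dBFS; at 12:1 that becomes 3 dB over, giving -35 dBFS; +2 dB make-up → -33 dBFS.
Stage 2: -33 dBFS is at or below the -7 dBFS threshold — no compression; output -33 dBFS.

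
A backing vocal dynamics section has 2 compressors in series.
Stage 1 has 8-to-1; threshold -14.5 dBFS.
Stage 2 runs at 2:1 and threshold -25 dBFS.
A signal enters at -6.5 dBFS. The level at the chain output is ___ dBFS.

Stage 1: 8 dB above -14.5 dBFS, reduced 8:1 to 1 dB above → -13.5 dBFS.
Stage 2: -13.5 dBFS is 11.5 dB over -25 dBFS; at 2:1 that becomes 5.75 dB over, giving -19.25 dBFS.

-19.25 dBFS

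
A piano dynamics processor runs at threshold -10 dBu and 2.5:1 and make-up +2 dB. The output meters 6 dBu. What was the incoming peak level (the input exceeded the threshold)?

25 dBu

Before make-up, the level was 6 − 2 = 4 dBu.
The compressed level sits 4 − (-10) = 14 dB over threshold.
Undo the ratio: input overshoot = 14 × 2.5 = 35 dB, giving input = 25 dBu.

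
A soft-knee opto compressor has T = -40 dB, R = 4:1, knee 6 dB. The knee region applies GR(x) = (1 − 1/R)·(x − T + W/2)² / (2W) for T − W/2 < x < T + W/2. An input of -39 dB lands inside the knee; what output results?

-40 dB

x − T + W/2 = -39 − (-40) + 3 = 4.
GR = (1 − 1/4) × 4² / 12 = 0.75 × 16 / 12 = 1 dB.
Output = -39 − 1 = -40 dB.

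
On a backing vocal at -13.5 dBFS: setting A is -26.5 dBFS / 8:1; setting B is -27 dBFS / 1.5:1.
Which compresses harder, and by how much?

A, by 6.875 dB

A: 13 dB over, compressed to 1.625 dB over, so 11.375 dB of GR.
B: 13.5 dB over, compressed to 9 dB over, so 4.5 dB of GR.
A reduces 6.875 dB more.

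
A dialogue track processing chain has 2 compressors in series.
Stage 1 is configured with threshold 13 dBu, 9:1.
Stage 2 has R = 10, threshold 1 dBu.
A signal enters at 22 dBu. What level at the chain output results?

Stage 1: overshoot 9 dB → 9/9 = 1 dB → 14 dBu.
Stage 2: overshoot 13 dB → 13/10 = 1.3 dB → 2.3 dBu.

2.3 dBu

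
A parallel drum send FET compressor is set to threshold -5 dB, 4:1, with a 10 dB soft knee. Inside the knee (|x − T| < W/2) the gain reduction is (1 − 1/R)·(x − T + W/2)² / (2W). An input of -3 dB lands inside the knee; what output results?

x − T + W/2 = -3 − (-5) + 5 = 7.
GR = (1 − 1/4) × 7² / 20 = 0.75 × 49 / 20 = 1.8375 dB.
Output = -3 − 1.8375 = -4.8375 dB.

-4.8375 dB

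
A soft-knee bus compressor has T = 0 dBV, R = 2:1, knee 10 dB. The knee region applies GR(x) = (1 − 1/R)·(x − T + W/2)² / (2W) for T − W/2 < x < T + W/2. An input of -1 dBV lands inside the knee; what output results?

-1.4 dBV

x − T + W/2 = -1 − 0 + 5 = 4.
GR = (1 − 1/2) × 4² / 20 = 0.5 × 16 / 20 = 0.4 dB.
Output = -1 − 0.4 = -1.4 dBV.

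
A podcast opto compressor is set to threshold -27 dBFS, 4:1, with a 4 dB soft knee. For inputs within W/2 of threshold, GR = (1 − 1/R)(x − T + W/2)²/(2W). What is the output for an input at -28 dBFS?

-28.09375 dBFS

x − T + W/2 = -28 − (-27) + 2 = 1.
GR = (1 − 1/4) × 1² / 8 = 0.75 × 1 / 8 = 0.09375 dB.
Output = -28 − 0.09375 = -28.09375 dBFS.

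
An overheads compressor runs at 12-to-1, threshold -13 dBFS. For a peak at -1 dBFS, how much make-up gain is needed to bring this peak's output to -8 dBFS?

4 dB

Without make-up, output = threshold + overshoot/12 = -13 + 1 = -12 dBFS.
Gap to target: 4 dB.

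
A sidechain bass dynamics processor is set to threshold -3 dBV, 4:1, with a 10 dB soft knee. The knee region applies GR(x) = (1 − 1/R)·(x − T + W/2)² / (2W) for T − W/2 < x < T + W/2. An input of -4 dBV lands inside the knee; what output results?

x − T + W/2 = -4 − (-3) + 5 = 4.
GR = (1 − 1/4) × 4² / 20 = 0.75 × 16 / 20 = 0.6 dB.
Output = -4 − 0.6 = -4.6 dBV.

-4.6 dBV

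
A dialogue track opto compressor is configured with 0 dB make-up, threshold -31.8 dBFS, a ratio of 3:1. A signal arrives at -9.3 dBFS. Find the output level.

-24.3 dBFS

-9.3 dBFS sits 22.5 dB over threshold.
The 22.5 dB excess becomes 7.5 dB after 3:1 reduction.
Output = -31.8 + 7.5 = -24.3 dBFS.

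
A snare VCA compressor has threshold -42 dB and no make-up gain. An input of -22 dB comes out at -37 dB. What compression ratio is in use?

4:1

Input overshoot = -22 − (-42) = 20 dB; output overshoot = -37 − (-42) = 5 dB.
Ratio = 20 / 5 = 4.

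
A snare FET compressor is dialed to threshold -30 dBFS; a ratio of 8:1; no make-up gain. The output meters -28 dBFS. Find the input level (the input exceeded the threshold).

The compressed level sits -28 − (-30) = 2 dB over threshold.
Undo the ratio: input overshoot = 2 × 8 = 16 dB, giving input = -14 dBFS.

-14 dBFS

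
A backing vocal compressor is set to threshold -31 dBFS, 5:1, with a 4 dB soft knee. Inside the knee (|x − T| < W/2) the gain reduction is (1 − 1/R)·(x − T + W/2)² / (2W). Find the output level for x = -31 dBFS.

-31.4 dBFS

x − T + W/2 = -31 − (-31) + 2 = 2.
GR = (1 − 1/5) × 2² / 8 = 0.8 × 4 / 8 = 0.4 dB.
Output = -31 − 0.4 = -31.4 dBFS.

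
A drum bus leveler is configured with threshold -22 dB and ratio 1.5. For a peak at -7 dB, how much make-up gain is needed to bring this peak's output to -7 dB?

5 dB

Overshoot 15 dB → 15/1.5 = 10 dB after compression, so the compressed level is -22 + 10 = -12 dB.
Make-up = target − compressed = -7 − (-12) = 5 dB.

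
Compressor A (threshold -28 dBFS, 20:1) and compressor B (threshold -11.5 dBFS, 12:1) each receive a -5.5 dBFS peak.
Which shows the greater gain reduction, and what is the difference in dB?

A, by 15.875 dB

A: 22.5 dB over, compressed to 1.125 dB over, so 21.375 dB of GR.
B: 6 dB over, compressed to 0.5 dB over, so 5.5 dB of GR.
A reduces 15.875 dB more.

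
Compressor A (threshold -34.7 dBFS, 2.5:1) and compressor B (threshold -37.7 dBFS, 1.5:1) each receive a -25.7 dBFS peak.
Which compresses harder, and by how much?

A: overshoot 9 dB → output overshoot 3.6 dB → GR 5.4 dB.
B: overshoot 12 dB → output overshoot 8 dB → GR 4 dB.
A reduces 1.4 dB more.

A, by 1.4 dB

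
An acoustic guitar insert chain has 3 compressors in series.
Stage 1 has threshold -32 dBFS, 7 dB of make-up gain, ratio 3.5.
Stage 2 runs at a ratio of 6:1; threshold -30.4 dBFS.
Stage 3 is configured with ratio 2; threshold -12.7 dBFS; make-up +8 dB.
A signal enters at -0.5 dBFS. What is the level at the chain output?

Stage 1: 31.5 dB above -32 dBFS, reduced 3.5:1 to 9 dB above → -23 dBFS; +7 dB make-up → -16 dBFS.
Stage 2: 14.4 dB above -30.4 dBFS, reduced 6:1 to 2.4 dB above → -28 dBFS.
Stage 3: -28 dBFS ≤ -12.7 dBFS, so stage 3 doesn't engage; make-up brings it to -20 dBFS.

-20 dBFS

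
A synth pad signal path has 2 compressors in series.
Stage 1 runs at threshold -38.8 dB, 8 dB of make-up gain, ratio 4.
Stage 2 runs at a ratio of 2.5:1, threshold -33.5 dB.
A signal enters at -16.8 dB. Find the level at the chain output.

-30.22 dB

Stage 1: overshoot 22 dB → 22/4 = 5.5 dB → -33.3 dB; +8 dB make-up → -25.3 dB.
Stage 2: 8.2 dB above -33.5 dB, reduced 2.5:1 to 3.28 dB above → -30.22 dB.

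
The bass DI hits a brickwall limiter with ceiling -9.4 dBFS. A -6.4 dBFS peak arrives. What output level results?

The limiter clamps the peak to its -9.4 dBFS ceiling.

-9.4 dBFS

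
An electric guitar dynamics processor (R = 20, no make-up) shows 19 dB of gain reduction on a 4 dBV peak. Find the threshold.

Let T be the threshold. Output overshoot = (input overshoot)/R, so -15 − T = (4 − T)/20.
20·(-15 − T) = 4 − T → 19·T = -300 − 4 = -304.
T = -304/19 = -16 dBV.

-16 dBV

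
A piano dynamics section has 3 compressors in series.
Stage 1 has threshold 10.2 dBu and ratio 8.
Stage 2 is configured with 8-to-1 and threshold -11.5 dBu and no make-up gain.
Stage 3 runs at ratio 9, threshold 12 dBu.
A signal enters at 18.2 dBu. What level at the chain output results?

-8.6625 dBu

Stage 1: 8 dB above 10.2 dBu, reduced 8:1 to 1 dB above → 11.2 dBu.
Stage 2: 11.2 dBu is 22.7 dB over -11.5 dBu; at 8:1 that becomes 2.8375 dB over, giving -8.6625 dBu.
Stage 3: below threshold (-8.6625 ≤ 12); passes unchanged; output -8.6625 dBu.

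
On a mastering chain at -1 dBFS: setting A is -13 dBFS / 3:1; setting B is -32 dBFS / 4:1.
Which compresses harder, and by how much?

B, by 15.25 dB

A: GR = 12 − 12/3 = 8 dB.
B: GR = 31 − 31/4 = 23.25 dB.
B applies 15.25 dB more gain reduction.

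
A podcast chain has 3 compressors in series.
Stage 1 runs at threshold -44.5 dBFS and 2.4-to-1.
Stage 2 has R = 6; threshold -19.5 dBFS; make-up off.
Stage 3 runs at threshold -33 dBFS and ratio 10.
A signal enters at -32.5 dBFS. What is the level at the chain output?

-39.5 dBFS

Stage 1: -32.5 dBFS is 12 dB over -44.5 dBFS; at 2.4:1 that becomes 5 dB over, giving -39.5 dBFS.
Stage 2: below threshold (-39.5 ≤ -19.5); passes unchanged; output -39.5 dBFS.
Stage 3: below threshold (-39.5 ≤ -33); passes unchanged; output -39.5 dBFS.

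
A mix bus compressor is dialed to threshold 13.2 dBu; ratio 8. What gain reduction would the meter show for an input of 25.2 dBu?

The signal is 12 dB above threshold.
After 8:1 compression the overshoot becomes 12/8 = 1.5 dB.
Gain reduction = 12 − 1.5 = 10.5 dB.

10.5 dB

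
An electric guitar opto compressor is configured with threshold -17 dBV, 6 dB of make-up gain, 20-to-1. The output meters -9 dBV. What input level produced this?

23 dBV

Stripping the +6 dB make-up gives -15 dBV at the gain stage.
The compressed level sits -15 − (-17) = 2 dB over threshold.
Before 20:1 compression the overshoot was 2 × 20 = 40 dB, so input = -17 + 40 = 23 dBV.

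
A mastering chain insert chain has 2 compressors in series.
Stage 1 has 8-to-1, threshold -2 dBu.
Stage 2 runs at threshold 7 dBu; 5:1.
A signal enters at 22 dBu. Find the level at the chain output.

Stage 1: 22 dBu is 24 dB over -2 dBu; at 8:1 that becomes 3 dB over, giving 1 dBu.
Stage 2: below threshold (1 ≤ 7); passes unchanged; output 1 dBu.

1 dBu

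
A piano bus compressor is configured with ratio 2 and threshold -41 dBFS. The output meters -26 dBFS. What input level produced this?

Post-compression overshoot = -26 − (-41) = 15 dB.
Before 2:1 compression the overshoot was 15 × 2 = 30 dB, so input = -41 + 30 = -11 dBFS.

-11 dBFS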